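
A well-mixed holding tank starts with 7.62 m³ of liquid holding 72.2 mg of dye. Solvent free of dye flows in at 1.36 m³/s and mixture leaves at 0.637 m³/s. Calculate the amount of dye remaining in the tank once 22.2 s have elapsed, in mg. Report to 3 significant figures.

Total volume: dV/dt = Q_in − Q_out = 0.72300 m³/s, so V(t) = 7.62 + 0.72300 t and V(22.2) = 23.671 m³.
Solute balance: dm/dt = 0 − Q_out C = −Q_out m/V(t).
Separate: dm/m = −Q_out dt/V(t) ⇒ ln(m/m₀) = −(Q_out/(Q_in−Q_out)) ln(V/V₀).
m = m₀ (V₀/V)^(Q_out/(Q_in−Q_out)) = 72.2 × (7.62/23.671)^(0.88105) = 26.597 mg.

26.6 mg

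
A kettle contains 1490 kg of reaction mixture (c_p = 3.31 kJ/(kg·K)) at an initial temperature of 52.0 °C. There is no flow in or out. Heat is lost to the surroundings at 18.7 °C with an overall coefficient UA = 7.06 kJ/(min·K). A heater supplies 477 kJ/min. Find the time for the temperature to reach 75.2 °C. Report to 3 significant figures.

790 min

Lumped-capacitance energy balance: M c_p dT/dt = UA(T_amb − T) + Q̇.
τ = M c_p/UA = 698.57 min; T_ss = T_amb + Q̇/UA = 18.7 + 477/7.06 = 86.264 °C.
T(t) = T_ss + (T₀ − T_ss)e^(−t/τ); set T = 75.2:
t = −τ ln[(T − T_ss)/(T₀ − T_ss)] = −698.57 · ln(0.32290) = 789.67 min.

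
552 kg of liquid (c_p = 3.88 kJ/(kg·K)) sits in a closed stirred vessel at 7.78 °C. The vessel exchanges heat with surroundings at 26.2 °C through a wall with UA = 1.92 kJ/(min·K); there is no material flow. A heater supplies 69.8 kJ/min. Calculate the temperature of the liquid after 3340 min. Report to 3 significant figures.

59.8 °C

Lumped-capacitance energy balance: M c_p dT/dt = UA(T_amb − T) + Q̇.
dT/dt = (T_ss − T)/τ with T_ss = T_amb + Q̇/UA = 26.2 + 69.8/1.92 = 62.554 °C, τ = M c_p/UA = 552·3.88/1.92 = 1115.5 min.
T approaches T_ss exponentially: T(t) = T_ss + (T₀ − T_ss) e^(−t/τ).
T(3340) = 62.554 + (-54.774)·0.050078 = 59.811 °C.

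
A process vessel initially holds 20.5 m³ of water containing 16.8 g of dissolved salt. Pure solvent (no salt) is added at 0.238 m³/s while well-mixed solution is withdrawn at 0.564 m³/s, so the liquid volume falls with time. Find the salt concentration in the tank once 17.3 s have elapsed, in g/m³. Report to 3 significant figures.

Let m(t) be the amount of salt. Volume: V(t) = V₀ + (Q_in − Q_out) t = 20.5 − 0.32600 t; V(17.3) = 14.860 m³.
Species balance (pure solvent in): dm/dt = −Q_out · m/V(t).
Separate: dm/m = −Q_out dt/V(t) ⇒ ln(m/m₀) = −(Q_out/(Q_in−Q_out)) ln(V/V₀).
m = m₀ (V₀/V)^(Q_out/(Q_in−Q_out)) = 16.8 × (20.5/14.860)^(-1.7301) = 9.6287 g.
C = m/V = 9.6287/14.860 = 0.64795 g/m³.

0.648 g/m³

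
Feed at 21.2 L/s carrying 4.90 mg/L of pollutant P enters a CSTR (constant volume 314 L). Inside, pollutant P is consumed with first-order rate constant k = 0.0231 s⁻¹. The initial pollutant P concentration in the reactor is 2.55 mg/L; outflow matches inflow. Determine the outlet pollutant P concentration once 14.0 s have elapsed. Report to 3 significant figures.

3.34 mg/L

Species balance: V dC/dt = Q C_in − Q C − k V C.
dC/dt = (Q/V) C_in − (Q/V + k) C; effective rate a = Q/V + k = 0.067516 + 0.0231 = 0.090616 s⁻¹.
C_ss = Q C_in/(Q + kV) = 3.6509 mg/L; C(t) = C_ss + (C₀ − C_ss) e^(−a t).
C(14.0) = 3.6509 + (-1.1009)·e^(−0.090616·14.0) = 3.6509 + (-1.1009)·0.28122 = 3.3413 mg/L.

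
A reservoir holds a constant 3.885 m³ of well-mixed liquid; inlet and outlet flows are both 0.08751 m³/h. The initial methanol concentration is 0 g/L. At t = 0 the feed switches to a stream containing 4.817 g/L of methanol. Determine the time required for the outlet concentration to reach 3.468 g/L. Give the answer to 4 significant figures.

56.51 h

Transient balance on the dissolved component: V dC/dt = Q(C_in − C), so τ = V/Q = 44.3949 h.
C(t) = C_in + (C₀ − C_in) e^(−t/τ). Set C = 3.468 and solve for t:
e^(−t/τ) = (C − C_in)/(C₀ − C_in) = (3.468 − 4.817)/(0 − 4.817) = 0.280050
t = −τ ln(…) = 44.3949 × 1.27279 = 56.5053 h.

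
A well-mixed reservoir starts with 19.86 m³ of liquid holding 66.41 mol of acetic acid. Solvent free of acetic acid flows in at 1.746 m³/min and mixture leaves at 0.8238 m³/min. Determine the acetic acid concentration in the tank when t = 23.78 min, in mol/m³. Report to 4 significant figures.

0.8176 mol/m³

Let m(t) be the amount of acetic acid. Volume: V(t) = V₀ + (Q_in − Q_out) t = 19.86 + 0.922200 t; V(23.78) = 41.7899 m³.
No acetic acid enters, so dm/dt = −Q_out · (m/V).
dm/m = −Q_out dt/(V₀ + 0.922200 t); integrating gives ln(m/m₀) = −(Q_out/(Q_in−Q_out)) ln(V/V₀).
m = m₀ (V₀/V)^(Q_out/(Q_in−Q_out)) = 66.41 × (19.86/41.7899)^(0.893299) = 34.1677 mol.
C = m/V = 34.1677/41.7899 = 0.817606 mol/m³.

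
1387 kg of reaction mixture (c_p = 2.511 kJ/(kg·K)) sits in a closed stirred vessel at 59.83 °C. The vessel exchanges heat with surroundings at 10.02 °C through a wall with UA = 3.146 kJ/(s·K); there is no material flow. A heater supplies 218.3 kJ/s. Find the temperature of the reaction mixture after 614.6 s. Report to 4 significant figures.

68.17 °C

Energy balance: M c_p dT/dt = −UA(T − T_amb) + Q̇.
dT/dt = (T_ss − T)/τ with T_ss = T_amb + Q̇/UA = 10.02 + 218.3/3.146 = 79.4097 °C, τ = M c_p/UA = 1387·2.511/3.146 = 1107.04 s.
T approaches T_ss exponentially: T(t) = T_ss + (T₀ − T_ss) e^(−t/τ).
T(614.6) = 79.4097 + (-19.5797)·0.573973 = 68.1715 °C.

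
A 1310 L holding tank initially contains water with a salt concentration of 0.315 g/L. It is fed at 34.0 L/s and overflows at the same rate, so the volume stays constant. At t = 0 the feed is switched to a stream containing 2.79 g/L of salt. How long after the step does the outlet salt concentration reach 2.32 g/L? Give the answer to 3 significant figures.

64.0 s

Transient balance on the dissolved component: V dC/dt = Q(C_in − C), so τ = V/Q = 38.529 s.
C(t) = C_in + (C₀ − C_in) e^(−t/τ). Set C = 2.32 and solve for t:
e^(−t/τ) = (C − C_in)/(C₀ − C_in) = (2.32 − 2.79)/(0.315 − 2.79) = 0.18990
t = −τ ln(…) = 38.529 × 1.6613 = 64.007 s.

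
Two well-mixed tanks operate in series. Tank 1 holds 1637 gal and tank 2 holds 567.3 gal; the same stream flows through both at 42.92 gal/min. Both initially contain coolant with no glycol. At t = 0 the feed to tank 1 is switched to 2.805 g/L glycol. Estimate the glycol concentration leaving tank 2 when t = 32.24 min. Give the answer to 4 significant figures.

1.091 g/L

Species balance on tank i: dCᵢ/dt = (Cᵢ₋₁ − Cᵢ)/τᵢ with τᵢ = Vᵢ/Q.
τ₁ = 1637/42.92 = 38.1407 min; τ₂ = 567.3/42.92 = 13.2176 min.
Tank 1: C₁ = C_in(1 − e^(−t/τ₁)). Tank 2 (τ₁ ≠ τ₂): C₂ = C_in[1 − (τ₁ e^(−t/τ₁) − τ₂ e^(−t/τ₂))/(τ₁ − τ₂)].
At t = 32.24: e^(−t/τ₁) = 0.429433, e^(−t/τ₂) = 0.0872333.
C₂ = 2.805·[1 − (38.1407·0.429433 − 13.2176·0.0872333)/(24.9231)] = 2.805·0.389087 = 1.09139 g/L.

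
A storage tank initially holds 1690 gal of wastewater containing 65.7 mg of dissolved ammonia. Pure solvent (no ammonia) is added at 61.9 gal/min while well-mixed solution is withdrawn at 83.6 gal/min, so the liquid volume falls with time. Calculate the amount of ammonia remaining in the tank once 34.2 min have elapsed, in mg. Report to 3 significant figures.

7.08 mg

Let m(t) be the amount of ammonia. Volume: V(t) = V₀ + (Q_in − Q_out) t = 1690 − 21.700 t; V(34.2) = 947.86 gal.
Species balance (pure solvent in): dm/dt = −Q_out · m/V(t).
dm/m = −Q_out dt/(V₀ − 21.700 t); integrating gives ln(m/m₀) = −(Q_out/(Q_in−Q_out)) ln(V/V₀).
m = m₀ (V₀/V)^(Q_out/(Q_in−Q_out)) = 65.7 × (1690/947.86)^(-3.8525) = 7.0799 mg.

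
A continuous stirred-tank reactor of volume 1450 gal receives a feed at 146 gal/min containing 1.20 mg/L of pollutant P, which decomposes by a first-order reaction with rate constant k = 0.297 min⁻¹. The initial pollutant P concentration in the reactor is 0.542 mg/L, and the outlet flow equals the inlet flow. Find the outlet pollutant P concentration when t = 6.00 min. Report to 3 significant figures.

0.326 mg/L

Species balance: V dC/dt = Q C_in − Q C − k V C.
dC/dt = (Q/V) C_in − (Q/V + k) C; effective rate a = Q/V + k = 0.10069 + 0.297 = 0.39769 min⁻¹.
C_ss = Q C_in/(Q + kV) = 0.30382 mg/L; C(t) = C_ss + (C₀ − C_ss) e^(−a t).
C(6.00) = 0.30382 + (0.23818)·e^(−0.39769·6.00) = 0.30382 + (0.23818)·0.091984 = 0.32573 mg/L.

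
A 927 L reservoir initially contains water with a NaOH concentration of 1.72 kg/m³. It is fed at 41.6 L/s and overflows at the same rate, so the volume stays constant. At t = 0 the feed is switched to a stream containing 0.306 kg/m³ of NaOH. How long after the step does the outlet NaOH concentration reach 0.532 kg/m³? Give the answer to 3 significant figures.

40.9 s

Transient balance on the dissolved component: V dC/dt = Q(C_in − C), so τ = V/Q = 22.284 s.
C(t) = C_in + (C₀ − C_in) e^(−t/τ). Set C = 0.532 and solve for t:
e^(−t/τ) = (C − C_in)/(C₀ − C_in) = (0.532 − 0.306)/(1.72 − 0.306) = 0.15983
t = −τ ln(…) = 22.284 × 1.8336 = 40.860 s.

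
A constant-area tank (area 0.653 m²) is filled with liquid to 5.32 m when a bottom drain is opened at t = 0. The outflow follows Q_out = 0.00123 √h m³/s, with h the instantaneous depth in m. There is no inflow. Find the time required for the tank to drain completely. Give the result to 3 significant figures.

A dh/dt = −Q_out = −0.00123 √h.
∫ h^(−1/2) dh = −(0.00123/A) ∫ dt, giving 2√h = 2√h₀ − (0.00123/A) t.
Set h = 0: 2√h₀ = (0.00123/A) t_empty ⇒ t_empty = 2A√h₀/0.00123.
t_empty = 2·0.653·√5.32/0.00123 = 1.3060·2.3065/0.00123 = 2449.0 s.

2450 s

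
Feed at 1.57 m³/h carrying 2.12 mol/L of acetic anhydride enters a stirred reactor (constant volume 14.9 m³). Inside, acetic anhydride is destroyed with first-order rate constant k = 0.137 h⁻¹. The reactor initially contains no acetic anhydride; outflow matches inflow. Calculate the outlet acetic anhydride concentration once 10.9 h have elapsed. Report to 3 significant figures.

0.856 mol/L

Species balance: V dC/dt = Q C_in − Q C − k V C.
dC/dt = (Q/V) C_in − (Q/V + k) C; effective rate a = Q/V + k = 0.10537 + 0.137 = 0.24237 h⁻¹.
C_ss = Q C_in/(Q + kV) = 0.92166 mol/L; C(t) = C_ss + (C₀ − C_ss) e^(−a t).
C(10.9) = 0.92166 + (-0.92166)·e^(−0.24237·10.9) = 0.92166 + (-0.92166)·0.071231 = 0.85601 mol/L.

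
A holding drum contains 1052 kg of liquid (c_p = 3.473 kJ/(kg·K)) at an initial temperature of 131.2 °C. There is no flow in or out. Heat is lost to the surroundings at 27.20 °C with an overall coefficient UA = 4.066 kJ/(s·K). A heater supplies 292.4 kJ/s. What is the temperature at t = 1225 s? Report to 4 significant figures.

107.3 °C

Energy balance: M c_p dT/dt = −UA(T − T_amb) + Q̇.
dT/dt = (T_ss − T)/τ with T_ss = T_amb + Q̇/UA = 27.20 + 292.4/4.066 = 99.1134 °C, τ = M c_p/UA = 1052·3.473/4.066 = 898.573 s.
This is linear first-order; T(t) = T_ss + (T₀ − T_ss) e^(−t/τ).
T(1225) = 99.1134 + (32.0866)·0.255822 = 107.322 °C.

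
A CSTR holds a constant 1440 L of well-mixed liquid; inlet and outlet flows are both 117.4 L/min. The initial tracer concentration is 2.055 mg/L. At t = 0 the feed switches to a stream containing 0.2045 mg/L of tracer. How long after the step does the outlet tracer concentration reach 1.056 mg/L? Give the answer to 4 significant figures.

Species balance: V dC/dt = Q(C_in − C) ⇒ τ = V/Q = 12.2658 min.
C(t) = C_in + (C₀ − C_in) e^(−t/τ). Set C = 1.056 and solve for t:
e^(−t/τ) = (C − C_in)/(C₀ − C_in) = (1.056 − 0.2045)/(2.055 − 0.2045) = 0.460146
t = −τ ln(…) = 12.2658 × 0.776212 = 9.52082 min.

9.521 min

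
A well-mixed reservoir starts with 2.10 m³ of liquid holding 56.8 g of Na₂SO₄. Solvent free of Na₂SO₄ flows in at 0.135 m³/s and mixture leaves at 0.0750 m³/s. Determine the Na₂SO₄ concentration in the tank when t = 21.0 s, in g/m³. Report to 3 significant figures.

Let m(t) be the amount of Na₂SO₄. Volume: V(t) = V₀ + (Q_in − Q_out) t = 2.10 + 0.060000 t; V(21.0) = 3.3600 m³.
No Na₂SO₄ enters, so dm/dt = −Q_out · (m/V).
dm/m = −Q_out dt/(V₀ + 0.060000 t); integrating gives ln(m/m₀) = −(Q_out/(Q_in−Q_out)) ln(V/V₀).
m = m₀ (V₀/V)^(Q_out/(Q_in−Q_out)) = 56.8 × (2.10/3.3600)^(1.2500) = 31.564 g.
C = m/V = 31.564/3.3600 = 9.3942 g/m³.

9.39 g/m³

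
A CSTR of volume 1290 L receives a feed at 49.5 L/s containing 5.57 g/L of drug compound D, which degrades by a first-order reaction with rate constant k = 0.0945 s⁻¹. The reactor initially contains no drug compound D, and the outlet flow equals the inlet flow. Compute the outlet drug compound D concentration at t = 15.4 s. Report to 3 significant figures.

1.40 g/L

V dC/dt = Q(C_in − C) − k V C.
dC/dt = (Q/V) C_in − (Q/V + k) C; effective rate a = Q/V + k = 0.038372 + 0.0945 = 0.13287 s⁻¹.
C_ss = Q C_in/(Q + kV) = 1.6086 g/L; C(t) = C_ss + (C₀ − C_ss) e^(−a t).
C(15.4) = 1.6086 + (-1.6086)·e^(−0.13287·15.4) = 1.6086 + (-1.6086)·0.12922 = 1.4007 g/L.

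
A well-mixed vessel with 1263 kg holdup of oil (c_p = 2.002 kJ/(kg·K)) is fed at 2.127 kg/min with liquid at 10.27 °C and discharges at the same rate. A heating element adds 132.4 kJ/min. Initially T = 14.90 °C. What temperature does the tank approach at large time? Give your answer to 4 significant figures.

41.36 °C

First-law balance (no shaft work): M c_p dT/dt = ṁ c_p (T_in − T) + 132.4.
At steady state dT/dt = 0 ⇒ T_ss = T_in + Q̇/(ṁ c_p) = 10.27 + 132.4/(2.127·2.002) = 41.3626 °C.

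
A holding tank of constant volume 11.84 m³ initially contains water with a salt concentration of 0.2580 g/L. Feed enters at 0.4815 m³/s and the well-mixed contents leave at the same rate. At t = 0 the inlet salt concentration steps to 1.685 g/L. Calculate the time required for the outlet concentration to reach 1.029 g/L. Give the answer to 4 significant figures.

Species balance on the tank: V dC/dt = Q(C_in − C), so τ = V/Q = 24.5898 s.
C(t) = C_in + (C₀ − C_in) e^(−t/τ). Set C = 1.029 and solve for t:
e^(−t/τ) = (C − C_in)/(C₀ − C_in) = (1.029 − 1.685)/(0.2580 − 1.685) = 0.459706
t = −τ ln(…) = 24.5898 × 0.777169 = 19.1104 s.

19.11 s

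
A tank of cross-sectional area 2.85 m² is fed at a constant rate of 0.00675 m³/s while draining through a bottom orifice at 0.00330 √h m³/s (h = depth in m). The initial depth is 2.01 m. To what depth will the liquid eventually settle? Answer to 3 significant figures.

Level balance: A dh/dt = 0.00675 − 0.00330 √h. Setting dh/dt = 0:
Q_in = 0.00330 √h_ss ⇒ √h_ss = 0.00675/0.00330 = 2.0455.
h_ss = 2.0455² = 4.1839 m. (Since h₀ = 2.01 m < h_ss, the level will rise toward this value.)

4.18 m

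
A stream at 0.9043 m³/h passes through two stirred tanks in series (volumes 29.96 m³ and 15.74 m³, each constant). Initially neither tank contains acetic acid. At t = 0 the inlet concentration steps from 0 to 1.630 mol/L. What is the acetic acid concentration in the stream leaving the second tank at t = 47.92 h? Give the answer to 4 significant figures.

0.9365 mol/L

Each tank obeys Vᵢ dCᵢ/dt = Q(Cᵢ₋₁ − Cᵢ), so τᵢ = Vᵢ/Q.
τ₁ = 29.96/0.9043 = 33.1306 h; τ₂ = 15.74/0.9043 = 17.4057 h.
Solving the cascade with C₁(0)=C₂(0)=0 gives C₂(t) = C_in[1 − (τ₁ e^(−t/τ₁) − τ₂ e^(−t/τ₂))/(τ₁ − τ₂)].
At t = 47.92: e^(−t/τ₁) = 0.235417, e^(−t/τ₂) = 0.0637289.
C₂ = 1.630·[1 − (33.1306·0.235417 − 17.4057·0.0637289)/(15.7249)] = 1.630·0.574543 = 0.936505 mol/L.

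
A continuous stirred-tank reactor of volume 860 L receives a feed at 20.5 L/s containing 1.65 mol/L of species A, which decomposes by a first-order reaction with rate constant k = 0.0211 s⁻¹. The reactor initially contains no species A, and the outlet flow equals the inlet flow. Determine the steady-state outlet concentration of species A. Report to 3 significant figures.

Species balance: V dC/dt = Q C_in − Q C − k V C.
At steady state: 0 = Q C_in − (Q + kV) C_ss, so C_ss = Q C_in/(Q + kV).
C_ss = 20.5·1.65/(20.5 + 0.0211·860) = 33.825/38.646 = 0.87525 mol/L.

0.875 mol/L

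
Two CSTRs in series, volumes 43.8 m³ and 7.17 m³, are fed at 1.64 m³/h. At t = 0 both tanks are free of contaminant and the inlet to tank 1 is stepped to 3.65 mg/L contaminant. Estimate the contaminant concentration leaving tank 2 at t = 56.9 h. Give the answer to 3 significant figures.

3.13 mg/L

Species balance on tank i: dCᵢ/dt = (Cᵢ₋₁ − Cᵢ)/τᵢ with τᵢ = Vᵢ/Q.
τ₁ = 43.8/1.64 = 26.707 h; τ₂ = 7.17/1.64 = 4.3720 h.
Tank 1: C₁ = C_in(1 − e^(−t/τ₁)). Tank 2 (τ₁ ≠ τ₂): C₂ = C_in[1 − (τ₁ e^(−t/τ₁) − τ₂ e^(−t/τ₂))/(τ₁ − τ₂)].
At t = 56.9: e^(−t/τ₁) = 0.11878, e^(−t/τ₂) = 2.2272e-06.
C₂ = 3.65·[1 − (26.707·0.11878 − 4.3720·2.2272e-06)/(22.335)] = 3.65·0.85797 = 3.1316 mg/L.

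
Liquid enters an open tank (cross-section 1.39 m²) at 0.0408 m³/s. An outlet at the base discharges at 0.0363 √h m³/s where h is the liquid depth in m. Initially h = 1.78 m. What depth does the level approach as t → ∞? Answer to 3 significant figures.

1.26 m

Mass balance (ρ constant): A dh/dt = Q_in − 0.0363 √h. At steady state dh/dt = 0:
Q_in = 0.0363 √h_ss ⇒ √h_ss = 0.0408/0.0363 = 1.1240.
h_ss = 1.1240² = 1.2633 m. (Since h₀ = 1.78 m > h_ss, the level will fall toward this value.)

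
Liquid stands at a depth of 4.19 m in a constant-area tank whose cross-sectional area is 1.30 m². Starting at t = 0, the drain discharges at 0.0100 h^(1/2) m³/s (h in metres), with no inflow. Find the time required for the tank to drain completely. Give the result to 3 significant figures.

532 s

A dh/dt = −Q_out = −0.0100 √h.
This is separable: 2 d(√h)/dt = −0.0100/A, so √h = √h₀ − (0.0100/(2A)) t.
Set h = 0: 2√h₀ = (0.0100/A) t_empty ⇒ t_empty = 2A√h₀/0.0100.
t_empty = 2·1.30·√4.19/0.0100 = 2.6000·2.0469/0.0100 = 532.21 s.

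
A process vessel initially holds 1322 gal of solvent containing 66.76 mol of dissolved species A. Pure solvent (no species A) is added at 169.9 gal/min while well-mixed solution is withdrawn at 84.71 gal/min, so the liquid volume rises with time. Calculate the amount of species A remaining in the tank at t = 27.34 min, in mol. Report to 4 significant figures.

24.31 mol

Let m(t) be the amount of species A. Volume: V(t) = V₀ + (Q_in − Q_out) t = 1322 + 85.1900 t; V(27.34) = 3651.09 gal.
No species A enters, so dm/dt = −Q_out · (m/V).
dm/m = −Q_out dt/(V₀ + 85.1900 t); integrating gives ln(m/m₀) = −(Q_out/(Q_in−Q_out)) ln(V/V₀).
m = m₀ (V₀/V)^(Q_out/(Q_in−Q_out)) = 66.76 × (1322/3651.09)^(0.994366) = 24.3114 mol.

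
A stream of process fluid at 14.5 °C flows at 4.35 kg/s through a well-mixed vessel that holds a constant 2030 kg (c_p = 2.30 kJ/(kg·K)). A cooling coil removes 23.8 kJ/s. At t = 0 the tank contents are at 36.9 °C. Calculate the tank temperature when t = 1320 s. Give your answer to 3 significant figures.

13.6 °C

Energy balance: M c_p dT/dt = ṁ c_p (T_in − T) − 23.8.
Rearrange: dT/dt = (T_ss − T)/τ with τ = M/ṁ = 466.67 s and T_ss = T_in − Q̇/(ṁ c_p) = 12.121 °C.
T approaches T_ss exponentially: T(t) = T_ss + (T₀ − T_ss) e^(−t/τ).
T(1320) = 12.121 + (24.779)·e^(−1320/466.67) = 12.121 + (24.779)·0.059097 = 13.586 °C.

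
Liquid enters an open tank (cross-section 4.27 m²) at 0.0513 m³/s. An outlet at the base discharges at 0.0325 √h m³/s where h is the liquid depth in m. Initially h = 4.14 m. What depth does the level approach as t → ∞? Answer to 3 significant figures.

A dh/dt = Q_in − 0.0325 √h. Steady state requires inflow = outflow:
Q_in = 0.0325 √h_ss ⇒ √h_ss = 0.0513/0.0325 = 1.5785.
h_ss = 1.5785² = 2.4915 m. (Since h₀ = 4.14 m > h_ss, the level will fall toward this value.)

2.49 m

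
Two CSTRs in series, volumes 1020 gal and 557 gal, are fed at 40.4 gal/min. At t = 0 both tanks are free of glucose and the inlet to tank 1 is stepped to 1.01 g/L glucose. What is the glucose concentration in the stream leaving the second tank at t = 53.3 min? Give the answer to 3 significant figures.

0.766 g/L

Species balance on tank i: dCᵢ/dt = (Cᵢ₋₁ − Cᵢ)/τᵢ with τᵢ = Vᵢ/Q.
τ₁ = 1020/40.4 = 25.248 min; τ₂ = 557/40.4 = 13.787 min.
Tank 1: C₁ = C_in(1 − e^(−t/τ₁)). Tank 2 (τ₁ ≠ τ₂): C₂ = C_in[1 − (τ₁ e^(−t/τ₁) − τ₂ e^(−t/τ₂))/(τ₁ − τ₂)].
At t = 53.3: e^(−t/τ₁) = 0.12110, e^(−t/τ₂) = 0.020944.
C₂ = 1.01·[1 − (25.248·0.12110 − 13.787·0.020944)/(11.460)] = 1.01·0.75840 = 0.76598 g/L.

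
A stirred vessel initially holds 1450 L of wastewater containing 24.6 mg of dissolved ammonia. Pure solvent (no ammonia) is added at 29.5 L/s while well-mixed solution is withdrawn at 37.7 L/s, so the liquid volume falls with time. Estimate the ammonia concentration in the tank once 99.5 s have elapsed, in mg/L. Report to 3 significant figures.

0.000866 mg/L

Total volume: dV/dt = Q_in − Q_out = -8.2000 L/s, so V(t) = 1450 − 8.2000 t and V(99.5) = 634.10 L.
No ammonia enters, so dm/dt = −Q_out · (m/V).
dm/m = −Q_out dt/(V₀ − 8.2000 t); integrating gives ln(m/m₀) = −(Q_out/(Q_in−Q_out)) ln(V/V₀).
m = m₀ (V₀/V)^(Q_out/(Q_in−Q_out)) = 24.6 × (1450/634.10)^(-4.5976) = 0.54884 mg.
C = m/V = 0.54884/634.10 = 0.00086554 mg/L.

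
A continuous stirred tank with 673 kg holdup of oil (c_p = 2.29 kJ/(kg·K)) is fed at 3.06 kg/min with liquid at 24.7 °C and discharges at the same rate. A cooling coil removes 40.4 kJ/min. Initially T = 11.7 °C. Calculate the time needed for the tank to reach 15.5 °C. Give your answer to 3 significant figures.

164 min

Unsteady energy balance on the tank contents: M c_p dT/dt = ṁ c_p (T_in − T) − 40.4.
τ = M/ṁ = 219.93 min; T_ss = T_in − Q̇/(ṁ c_p) = 18.935 °C.
T(t) = T_ss + (T₀ − T_ss) e^(−t/τ). Set T = 15.5:
e^(−t/τ) = (15.5 − 18.935)/(11.7 − 18.935) = 0.47475
t = −219.93 · ln(0.47475) = 163.84 min.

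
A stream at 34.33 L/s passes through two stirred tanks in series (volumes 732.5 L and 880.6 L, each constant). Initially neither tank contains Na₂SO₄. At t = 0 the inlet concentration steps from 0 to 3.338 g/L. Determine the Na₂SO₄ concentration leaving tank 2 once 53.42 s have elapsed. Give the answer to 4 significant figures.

Species balance on tank i: dCᵢ/dt = (Cᵢ₋₁ − Cᵢ)/τᵢ with τᵢ = Vᵢ/Q.
τ₁ = 732.5/34.33 = 21.3370 s; τ₂ = 880.6/34.33 = 25.6510 s.
Solving the cascade with C₁(0)=C₂(0)=0 gives C₂(t) = C_in[1 − (τ₁ e^(−t/τ₁) − τ₂ e^(−t/τ₂))/(τ₁ − τ₂)].
At t = 53.42: e^(−t/τ₁) = 0.0817876, e^(−t/τ₂) = 0.124610.
C₂ = 3.338·[1 − (21.3370·0.0817876 − 25.6510·0.124610)/(-4.31401)] = 3.338·0.663592 = 2.21507 g/L.

2.215 g/L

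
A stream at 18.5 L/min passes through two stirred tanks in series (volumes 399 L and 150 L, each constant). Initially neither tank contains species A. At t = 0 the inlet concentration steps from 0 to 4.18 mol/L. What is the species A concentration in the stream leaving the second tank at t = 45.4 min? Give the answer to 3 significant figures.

Each tank obeys Vᵢ dCᵢ/dt = Q(Cᵢ₋₁ − Cᵢ), so τᵢ = Vᵢ/Q.
τ₁ = 399/18.5 = 21.568 min; τ₂ = 150/18.5 = 8.1081 min.
Tank 1: C₁ = C_in(1 − e^(−t/τ₁)). Tank 2 (τ₁ ≠ τ₂): C₂ = C_in[1 − (τ₁ e^(−t/τ₁) − τ₂ e^(−t/τ₂))/(τ₁ − τ₂)].
At t = 45.4: e^(−t/τ₁) = 0.12184, e^(−t/τ₂) = 0.0037003.
C₂ = 4.18·[1 − (21.568·0.12184 − 8.1081·0.0037003)/(13.459)] = 4.18·0.80698 = 3.3732 mol/L.

3.37 mol/L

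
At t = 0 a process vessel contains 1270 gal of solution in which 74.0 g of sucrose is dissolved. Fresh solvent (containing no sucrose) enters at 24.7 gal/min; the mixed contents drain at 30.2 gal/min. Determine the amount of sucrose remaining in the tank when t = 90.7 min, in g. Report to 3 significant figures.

4.78 g

Let m(t) be the amount of sucrose. Volume: V(t) = V₀ + (Q_in − Q_out) t = 1270 − 5.5000 t; V(90.7) = 771.15 gal.
No sucrose enters, so dm/dt = −Q_out · (m/V).
dm/m = −Q_out dt/(V₀ − 5.5000 t); integrating gives ln(m/m₀) = −(Q_out/(Q_in−Q_out)) ln(V/V₀).
m = m₀ (V₀/V)^(Q_out/(Q_in−Q_out)) = 74.0 × (1270/771.15)^(-5.4909) = 4.7813 g.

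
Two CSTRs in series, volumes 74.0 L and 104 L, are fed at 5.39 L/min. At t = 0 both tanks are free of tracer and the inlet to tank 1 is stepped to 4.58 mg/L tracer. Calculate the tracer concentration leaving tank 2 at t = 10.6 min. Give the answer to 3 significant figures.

0.634 mg/L

Each tank obeys Vᵢ dCᵢ/dt = Q(Cᵢ₋₁ − Cᵢ), so τᵢ = Vᵢ/Q.
τ₁ = 74.0/5.39 = 13.729 min; τ₂ = 104/5.39 = 19.295 min.
Solving the cascade with C₁(0)=C₂(0)=0 gives C₂(t) = C_in[1 − (τ₁ e^(−t/τ₁) − τ₂ e^(−t/τ₂))/(τ₁ − τ₂)].
At t = 10.6: e^(−t/τ₁) = 0.46205, e^(−t/τ₂) = 0.57732.
C₂ = 4.58·[1 − (13.729·0.46205 − 19.295·0.57732)/(-5.5659)] = 4.58·0.13836 = 0.63370 mg/L.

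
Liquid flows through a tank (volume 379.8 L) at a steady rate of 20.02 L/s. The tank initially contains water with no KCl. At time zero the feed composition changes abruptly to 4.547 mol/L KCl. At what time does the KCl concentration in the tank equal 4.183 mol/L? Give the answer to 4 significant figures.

Accumulation = in − out for the solute gives V dC/dt = Q(C_in − C), so τ = V/Q = 18.9710 s.
C(t) = C_in + (C₀ − C_in) e^(−t/τ). Set C = 4.183 and solve for t:
e^(−t/τ) = (C − C_in)/(C₀ − C_in) = (4.183 − 4.547)/(0 − 4.547) = 0.0800528
t = −τ ln(…) = 18.9710 × 2.52507 = 47.9032 s.

47.90 s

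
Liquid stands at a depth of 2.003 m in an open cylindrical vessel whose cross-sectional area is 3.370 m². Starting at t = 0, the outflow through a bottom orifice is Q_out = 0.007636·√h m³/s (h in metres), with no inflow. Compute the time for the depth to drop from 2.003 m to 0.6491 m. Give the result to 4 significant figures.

538.1 s

Mass balance (ρ constant): A dh/dt = −0.007636 √h.
This is separable: 2 d(√h)/dt = −0.007636/A, so √h = √h₀ − (0.007636/(2A)) t.
t = 2A(√h₀ − √h)/0.007636 = 2·3.370·(√2.003 − √0.6491)/0.007636
  = 6.74000 × (1.41527 − 0.805667) / 0.007636 = 538.076 s.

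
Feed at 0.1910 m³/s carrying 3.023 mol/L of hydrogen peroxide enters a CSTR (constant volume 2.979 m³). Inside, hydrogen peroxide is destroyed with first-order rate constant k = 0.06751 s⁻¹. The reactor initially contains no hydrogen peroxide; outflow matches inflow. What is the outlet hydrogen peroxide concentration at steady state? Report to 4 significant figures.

Species balance: V dC/dt = Q C_in − Q C − k V C.
Steady state (dC/dt = 0): C_ss = Q C_in/(Q + kV) = C_in/(1 + kV/Q).
C_ss = 0.1910·3.023/(0.1910 + 0.06751·2.979) = 0.577393/0.392112 = 1.47252 mol/L.

1.473 mol/L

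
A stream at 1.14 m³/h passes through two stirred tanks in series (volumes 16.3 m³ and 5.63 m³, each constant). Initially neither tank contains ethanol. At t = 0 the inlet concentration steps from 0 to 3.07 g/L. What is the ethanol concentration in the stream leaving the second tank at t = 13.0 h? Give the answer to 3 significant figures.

1.30 g/L

Species balance on tank i: dCᵢ/dt = (Cᵢ₋₁ − Cᵢ)/τᵢ with τᵢ = Vᵢ/Q.
τ₁ = 16.3/1.14 = 14.298 h; τ₂ = 5.63/1.14 = 4.9386 h.
Solving the cascade with C₁(0)=C₂(0)=0 gives C₂(t) = C_in[1 − (τ₁ e^(−t/τ₁) − τ₂ e^(−t/τ₂))/(τ₁ − τ₂)].
At t = 13.0: e^(−t/τ₁) = 0.40285, e^(−t/τ₂) = 0.071911.
C₂ = 3.07·[1 − (14.298·0.40285 − 4.9386·0.071911)/(9.3596)] = 3.07·0.42254 = 1.2972 g/L.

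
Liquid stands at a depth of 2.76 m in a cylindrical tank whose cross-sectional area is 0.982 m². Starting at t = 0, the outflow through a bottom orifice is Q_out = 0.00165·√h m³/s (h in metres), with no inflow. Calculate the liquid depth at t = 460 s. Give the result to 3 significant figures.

1.63 m

Unsteady balance on liquid volume: A dh/dt = −0.00165 √h.
Separate and integrate: 2(√h − √h₀) = −(0.00165/A) t.
√h = √2.76 − 0.00165·460/(2·0.982) = 1.6613 − 0.38646 = 1.2749.
h = 1.2749² = 1.6253 m.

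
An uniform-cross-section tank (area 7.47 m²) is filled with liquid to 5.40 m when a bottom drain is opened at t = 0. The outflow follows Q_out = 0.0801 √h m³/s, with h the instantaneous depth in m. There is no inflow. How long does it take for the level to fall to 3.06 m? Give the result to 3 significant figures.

With no inflow, A dh/dt = −0.0801 √h.
Separate and integrate: 2(√h − √h₀) = −(0.0801/A) t.
t = 2A(√h₀ − √h)/0.0801 = 2·7.47·(√5.40 − √3.06)/0.0801
  = 14.940 × (2.3238 − 1.7493) / 0.0801 = 107.15 s.

107 s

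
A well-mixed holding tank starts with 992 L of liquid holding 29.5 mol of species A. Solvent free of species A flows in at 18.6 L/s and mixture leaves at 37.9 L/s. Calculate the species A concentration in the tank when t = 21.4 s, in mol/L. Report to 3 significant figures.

0.0177 mol/L

Let m(t) be the amount of species A. Volume: V(t) = V₀ + (Q_in − Q_out) t = 992 − 19.300 t; V(21.4) = 578.98 L.
No species A enters, so dm/dt = −Q_out · (m/V).
Separate: dm/m = −Q_out dt/V(t) ⇒ ln(m/m₀) = −(Q_out/(Q_in−Q_out)) ln(V/V₀).
m = m₀ (V₀/V)^(Q_out/(Q_in−Q_out)) = 29.5 × (992/578.98)^(-1.9637) = 10.247 mol.
C = m/V = 10.247/578.98 = 0.017699 mol/L.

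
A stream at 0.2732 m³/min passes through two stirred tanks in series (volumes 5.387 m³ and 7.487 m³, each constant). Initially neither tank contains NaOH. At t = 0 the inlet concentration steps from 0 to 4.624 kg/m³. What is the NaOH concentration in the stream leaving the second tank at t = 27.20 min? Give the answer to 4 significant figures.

Species balance on tank i: dCᵢ/dt = (Cᵢ₋₁ − Cᵢ)/τᵢ with τᵢ = Vᵢ/Q.
τ₁ = 5.387/0.2732 = 19.7182 min; τ₂ = 7.487/0.2732 = 27.4048 min.
Tank 1: C₁ = C_in(1 − e^(−t/τ₁)). Tank 2 (τ₁ ≠ τ₂): C₂ = C_in[1 − (τ₁ e^(−t/τ₁) − τ₂ e^(−t/τ₂))/(τ₁ − τ₂)].
At t = 27.20: e^(−t/τ₁) = 0.251720, e^(−t/τ₂) = 0.370639.
C₂ = 4.624·[1 − (19.7182·0.251720 − 27.4048·0.370639)/(-7.68668)] = 4.624·0.324303 = 1.49958 kg/m³.

1.500 kg/m³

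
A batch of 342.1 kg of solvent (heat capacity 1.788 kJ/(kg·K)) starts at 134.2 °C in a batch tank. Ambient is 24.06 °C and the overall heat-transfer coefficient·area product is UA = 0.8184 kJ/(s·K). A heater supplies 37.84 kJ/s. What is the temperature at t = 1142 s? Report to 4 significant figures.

84.16 °C

M c_p dT/dt = −UA(T − T_amb) + Q̇.
dT/dt = (T_ss − T)/τ with T_ss = T_amb + Q̇/UA = 24.06 + 37.84/0.8184 = 70.2966 °C, τ = M c_p/UA = 342.1·1.788/0.8184 = 747.403 s.
Integrating: T(t) = T_ss + (T₀ − T_ss) e^(−t/τ).
T(1142) = 70.2966 + (63.9034)·0.216978 = 84.1622 °C.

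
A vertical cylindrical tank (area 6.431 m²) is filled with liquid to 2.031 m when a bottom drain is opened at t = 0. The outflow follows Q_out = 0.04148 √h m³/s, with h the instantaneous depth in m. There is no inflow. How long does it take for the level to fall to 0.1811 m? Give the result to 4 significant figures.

A dh/dt = −Q_out = −0.04148 √h.
This is separable: 2 d(√h)/dt = −0.04148/A, so √h = √h₀ − (0.04148/(2A)) t.
t = 2A(√h₀ − √h)/0.04148 = 2·6.431·(√2.031 − √0.1811)/0.04148
  = 12.8620 × (1.42513 − 0.425558) / 0.04148 = 309.945 s.

309.9 s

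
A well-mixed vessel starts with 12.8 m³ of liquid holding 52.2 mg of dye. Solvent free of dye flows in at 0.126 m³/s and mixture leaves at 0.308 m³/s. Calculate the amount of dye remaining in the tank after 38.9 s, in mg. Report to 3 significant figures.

13.4 mg

Total volume: dV/dt = Q_in − Q_out = -0.18200 m³/s, so V(t) = 12.8 − 0.18200 t and V(38.9) = 5.7202 m³.
Solute balance: dm/dt = 0 − Q_out C = −Q_out m/V(t).
Separate: dm/m = −Q_out dt/V(t) ⇒ ln(m/m₀) = −(Q_out/(Q_in−Q_out)) ln(V/V₀).
m = m₀ (V₀/V)^(Q_out/(Q_in−Q_out)) = 52.2 × (12.8/5.7202)^(-1.6923) = 13.357 mg.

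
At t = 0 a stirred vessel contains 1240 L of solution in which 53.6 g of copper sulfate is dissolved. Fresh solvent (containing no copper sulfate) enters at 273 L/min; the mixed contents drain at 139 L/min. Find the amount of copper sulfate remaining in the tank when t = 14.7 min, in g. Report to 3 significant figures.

Total volume: dV/dt = Q_in − Q_out = 134.00 L/min, so V(t) = 1240 + 134.00 t and V(14.7) = 3209.8 L.
No copper sulfate enters, so dm/dt = −Q_out · (m/V).
Separate: dm/m = −Q_out dt/V(t) ⇒ ln(m/m₀) = −(Q_out/(Q_in−Q_out)) ln(V/V₀).
m = m₀ (V₀/V)^(Q_out/(Q_in−Q_out)) = 53.6 × (1240/3209.8)^(1.0373) = 19.985 g.

20.0 g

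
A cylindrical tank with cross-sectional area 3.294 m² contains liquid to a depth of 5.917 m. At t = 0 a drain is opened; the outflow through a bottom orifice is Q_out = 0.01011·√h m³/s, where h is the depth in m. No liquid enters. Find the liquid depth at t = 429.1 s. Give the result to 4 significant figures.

3.147 m

A dh/dt = −Q_out = −0.01011 √h.
This is separable: 2 d(√h)/dt = −0.01011/A, so √h = √h₀ − (0.01011/(2A)) t.
√h = √5.917 − 0.01011·429.1/(2·3.294) = 2.43249 − 0.658500 = 1.77399.
h = 1.77399² = 3.14703 m.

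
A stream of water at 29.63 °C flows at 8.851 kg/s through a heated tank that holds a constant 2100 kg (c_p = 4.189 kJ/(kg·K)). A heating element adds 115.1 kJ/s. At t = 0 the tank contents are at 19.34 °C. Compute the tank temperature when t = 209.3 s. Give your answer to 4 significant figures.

27.19 °C

M c_p dT/dt = ṁ c_p (T_in − T) + Q̇.
Rearrange: dT/dt = (T_ss − T)/τ with τ = M/ṁ = 237.261 s and T_ss = T_in + Q̇/(ṁ c_p) = 32.7344 °C.
This is linear first-order; T(t) = T_ss + (T₀ − T_ss) e^(−t/τ).
T(209.3) = 32.7344 + (-13.3944)·e^(−209.3/237.261) = 32.7344 + (-13.3944)·0.413892 = 27.1905 °C.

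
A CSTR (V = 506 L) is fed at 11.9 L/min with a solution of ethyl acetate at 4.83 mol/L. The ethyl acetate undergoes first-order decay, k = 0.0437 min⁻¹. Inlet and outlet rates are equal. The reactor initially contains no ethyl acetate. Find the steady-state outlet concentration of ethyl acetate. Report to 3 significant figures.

1.69 mol/L

V dC/dt = Q(C_in − C) − k V C.
Steady state (dC/dt = 0): C_ss = Q C_in/(Q + kV) = C_in/(1 + kV/Q).
C_ss = 11.9·4.83/(11.9 + 0.0437·506) = 57.477/34.012 = 1.6899 mol/L.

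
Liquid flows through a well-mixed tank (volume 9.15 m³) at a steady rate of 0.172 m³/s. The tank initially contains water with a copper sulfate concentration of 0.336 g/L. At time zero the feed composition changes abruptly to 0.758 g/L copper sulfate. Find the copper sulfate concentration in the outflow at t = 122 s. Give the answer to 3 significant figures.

Species balance on the tank: V dC/dt = Q(C_in − C).
Rewrite as dC/dt + C/τ = C_in/τ, τ = V/Q = 53.198 s.
Solution: C(t) = C_in + (C₀ − C_in) e^(−t/τ).
C(122) = 0.758 + (0.336 − 0.758)·e^(−122/53.198) = 0.758 + (-0.42200)·0.10093 = 0.71541 g/L.

0.715 g/L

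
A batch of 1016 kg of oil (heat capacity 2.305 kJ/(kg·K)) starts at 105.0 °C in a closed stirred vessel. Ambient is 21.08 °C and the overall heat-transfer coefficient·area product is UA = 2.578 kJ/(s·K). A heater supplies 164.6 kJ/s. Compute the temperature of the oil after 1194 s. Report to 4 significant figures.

90.32 °C

Energy balance: M c_p dT/dt = −UA(T − T_amb) + Q̇.
dT/dt = (T_ss − T)/τ with T_ss = T_amb + Q̇/UA = 21.08 + 164.6/2.578 = 84.9279 °C, τ = M c_p/UA = 1016·2.305/2.578 = 908.410 s.
Integrating: T(t) = T_ss + (T₀ − T_ss) e^(−t/τ).
T(1194) = 84.9279 + (20.0721)·0.268639 = 90.3201 °C.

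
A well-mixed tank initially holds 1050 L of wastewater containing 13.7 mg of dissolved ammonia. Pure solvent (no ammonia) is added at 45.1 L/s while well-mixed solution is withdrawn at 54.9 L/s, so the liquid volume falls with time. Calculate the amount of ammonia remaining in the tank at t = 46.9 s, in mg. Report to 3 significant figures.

Let m(t) be the amount of ammonia. Volume: V(t) = V₀ + (Q_in − Q_out) t = 1050 − 9.8000 t; V(46.9) = 590.38 L.
Species balance (pure solvent in): dm/dt = −Q_out · m/V(t).
Separate: dm/m = −Q_out dt/V(t) ⇒ ln(m/m₀) = −(Q_out/(Q_in−Q_out)) ln(V/V₀).
m = m₀ (V₀/V)^(Q_out/(Q_in−Q_out)) = 13.7 × (1050/590.38)^(-5.6020) = 0.54436 mg.

0.544 mg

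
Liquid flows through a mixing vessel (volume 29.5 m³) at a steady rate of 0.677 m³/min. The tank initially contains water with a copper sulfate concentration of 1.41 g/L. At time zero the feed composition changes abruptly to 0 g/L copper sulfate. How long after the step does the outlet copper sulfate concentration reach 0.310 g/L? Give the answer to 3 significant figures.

Species balance: V dC/dt = Q(C_in − C) ⇒ τ = V/Q = 43.575 min.
C(t) = C_in + (C₀ − C_in) e^(−t/τ). Set C = 0.310 and solve for t:
e^(−t/τ) = (C − C_in)/(C₀ − C_in) = (0.310 − 0)/(1.41 − 0) = 0.21986
t = −τ ln(…) = 43.575 × 1.5148 = 66.006 min.

66.0 min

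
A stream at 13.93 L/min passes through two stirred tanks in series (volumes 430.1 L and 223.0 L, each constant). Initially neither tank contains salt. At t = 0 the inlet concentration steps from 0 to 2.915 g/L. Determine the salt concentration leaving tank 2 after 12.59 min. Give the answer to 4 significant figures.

0.3180 g/L

Each tank obeys Vᵢ dCᵢ/dt = Q(Cᵢ₋₁ − Cᵢ), so τᵢ = Vᵢ/Q.
τ₁ = 430.1/13.93 = 30.8758 min; τ₂ = 223.0/13.93 = 16.0086 min.
Solving the cascade with C₁(0)=C₂(0)=0 gives C₂(t) = C_in[1 − (τ₁ e^(−t/τ₁) − τ₂ e^(−t/τ₂))/(τ₁ − τ₂)].
At t = 12.59: e^(−t/τ₁) = 0.665137, e^(−t/τ₂) = 0.455458.
C₂ = 2.915·[1 − (30.8758·0.665137 − 16.0086·0.455458)/(14.8672)] = 2.915·0.109087 = 0.317987 g/L.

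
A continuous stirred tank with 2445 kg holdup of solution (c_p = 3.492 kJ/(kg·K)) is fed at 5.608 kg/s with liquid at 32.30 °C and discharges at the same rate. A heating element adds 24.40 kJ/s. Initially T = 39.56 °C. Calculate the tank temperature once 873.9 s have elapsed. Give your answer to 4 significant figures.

M c_p dT/dt = ṁ c_p (T_in − T) + Q̇.
Rearrange: dT/dt = (T_ss − T)/τ with τ = M/ṁ = 435.984 s and T_ss = T_in + Q̇/(ṁ c_p) = 33.5460 °C.
This is linear first-order; T(t) = T_ss + (T₀ − T_ss) e^(−t/τ).
T(873.9) = 33.5460 + (6.01403)·e^(−873.9/435.984) = 33.5460 + (6.01403)·0.134737 = 34.3563 °C.

34.36 °C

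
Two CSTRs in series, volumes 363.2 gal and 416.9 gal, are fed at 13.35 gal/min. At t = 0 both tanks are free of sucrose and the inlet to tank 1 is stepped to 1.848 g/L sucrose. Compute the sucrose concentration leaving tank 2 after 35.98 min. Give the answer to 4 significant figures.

0.6456 g/L

Each tank obeys Vᵢ dCᵢ/dt = Q(Cᵢ₋₁ − Cᵢ), so τᵢ = Vᵢ/Q.
τ₁ = 363.2/13.35 = 27.2060 min; τ₂ = 416.9/13.35 = 31.2285 min.
Tank 1: C₁ = C_in(1 − e^(−t/τ₁)). Tank 2 (τ₁ ≠ τ₂): C₂ = C_in[1 − (τ₁ e^(−t/τ₁) − τ₂ e^(−t/τ₂))/(τ₁ − τ₂)].
At t = 35.98: e^(−t/τ₁) = 0.266468, e^(−t/τ₂) = 0.315955.
C₂ = 1.848·[1 − (27.2060·0.266468 − 31.2285·0.315955)/(-4.02247)] = 1.848·0.349333 = 0.645567 g/L.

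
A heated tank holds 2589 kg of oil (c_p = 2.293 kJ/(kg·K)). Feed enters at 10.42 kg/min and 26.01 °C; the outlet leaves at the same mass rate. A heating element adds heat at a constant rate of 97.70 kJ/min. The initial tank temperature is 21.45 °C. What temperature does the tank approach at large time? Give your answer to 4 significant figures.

First-law balance (no shaft work): M c_p dT/dt = ṁ c_p (T_in − T) + 97.70.
At steady state dT/dt = 0 ⇒ T_ss = T_in + Q̇/(ṁ c_p) = 26.01 + 97.70/(10.42·2.293) = 30.0991 °C.

30.10 °C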